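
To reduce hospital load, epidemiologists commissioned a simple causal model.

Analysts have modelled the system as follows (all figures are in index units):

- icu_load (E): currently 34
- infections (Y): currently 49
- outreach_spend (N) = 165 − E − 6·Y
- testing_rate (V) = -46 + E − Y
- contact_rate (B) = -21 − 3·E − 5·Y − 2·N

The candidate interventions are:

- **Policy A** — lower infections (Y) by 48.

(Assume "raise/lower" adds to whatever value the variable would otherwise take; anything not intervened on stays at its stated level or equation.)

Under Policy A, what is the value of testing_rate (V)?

Policy A (Y − 48):
  E = 34
  Y = 49 − 48 = 1
  V = -46 + 34 − 1 = -13

-13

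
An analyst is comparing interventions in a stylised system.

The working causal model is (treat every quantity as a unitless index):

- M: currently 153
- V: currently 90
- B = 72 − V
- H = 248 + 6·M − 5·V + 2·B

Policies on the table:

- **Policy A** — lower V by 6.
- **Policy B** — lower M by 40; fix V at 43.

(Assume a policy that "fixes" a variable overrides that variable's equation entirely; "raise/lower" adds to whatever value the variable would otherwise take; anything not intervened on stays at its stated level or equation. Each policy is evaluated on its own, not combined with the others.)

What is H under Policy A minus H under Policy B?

Policy A (V − 6):
  M = 153
  V = 90 − 6 = 84
  B = 72 − 84 = -12
  H = 248 + 6·153 − 5·84 + 2·(-12) = 722
Policy B (M − 40, V := 43):
  M = 153 − 40 = 113
  V = 43
  B = 72 − 43 = 29
  H = 248 + 6·113 − 5·43 + 2·29 = 769
H: 722 − 769 = -47

-47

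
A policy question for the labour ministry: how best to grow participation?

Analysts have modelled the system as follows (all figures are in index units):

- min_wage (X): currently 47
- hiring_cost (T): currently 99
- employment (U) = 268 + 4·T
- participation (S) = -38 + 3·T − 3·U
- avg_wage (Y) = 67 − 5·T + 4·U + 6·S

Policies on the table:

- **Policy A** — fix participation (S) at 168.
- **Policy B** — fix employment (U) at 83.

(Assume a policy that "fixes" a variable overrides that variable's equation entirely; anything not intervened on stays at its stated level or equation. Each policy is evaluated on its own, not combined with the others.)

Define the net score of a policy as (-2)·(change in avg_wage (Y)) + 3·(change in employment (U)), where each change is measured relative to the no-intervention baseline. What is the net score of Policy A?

-22812

Baseline:
  T = 99
  U = 268 + 4·99 = 664
  S = -38 + 3·99 − 3·664 = -1733
  Y = 67 − 5·99 + 4·664 + 6·(-1733) = -8170
Policy A (S := 168):
  T = 99
  U = 268 + 4·99 = 664
  S = 168
  Y = 67 − 5·99 + 4·664 + 6·168 = 3236
ΔY = 3236 − (-8170) = 11406; ΔU = 664 − 664 = 0
Score = (-2)·11406 + 3·0 = -22812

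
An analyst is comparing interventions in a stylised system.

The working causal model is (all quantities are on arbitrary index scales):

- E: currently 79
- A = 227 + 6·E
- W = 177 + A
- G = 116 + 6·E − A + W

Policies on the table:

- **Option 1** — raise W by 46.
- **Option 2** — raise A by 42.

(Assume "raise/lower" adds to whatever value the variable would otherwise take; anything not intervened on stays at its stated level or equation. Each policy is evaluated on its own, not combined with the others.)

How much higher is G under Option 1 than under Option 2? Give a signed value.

Option 1 (W + 46):
  E = 79
  A = 227 + 6·79 = 701
  W = 177 + 701 (+46 from intervention) = 924
  G = 116 + 6·79 − 701 + 924 = 813
Option 2 (A + 42):
  E = 79
  A = 227 + 6·79 (+42 from intervention) = 743
  W = 177 + 743 = 920
  G = 116 + 6·79 − 743 + 920 = 767
G: 813 − 767 = 46

46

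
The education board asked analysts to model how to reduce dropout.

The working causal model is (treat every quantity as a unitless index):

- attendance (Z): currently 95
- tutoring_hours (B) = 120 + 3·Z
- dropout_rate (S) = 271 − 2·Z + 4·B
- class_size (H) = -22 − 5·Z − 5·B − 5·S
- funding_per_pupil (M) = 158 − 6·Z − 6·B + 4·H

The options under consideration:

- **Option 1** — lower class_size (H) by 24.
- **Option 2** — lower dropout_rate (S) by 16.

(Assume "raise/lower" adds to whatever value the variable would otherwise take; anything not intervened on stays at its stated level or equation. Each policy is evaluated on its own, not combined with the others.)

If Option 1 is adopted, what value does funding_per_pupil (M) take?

-47046

Option 1 (H − 24):
  Z = 95
  B = 120 + 3·95 = 405
  S = 271 − 2·95 + 4·405 = 1701
  H = -22 − 5·95 − 5·405 − 5·1701 (−24 from intervention) = -11051
  M = 158 − 6·95 − 6·405 + 4·(-11051) = -47046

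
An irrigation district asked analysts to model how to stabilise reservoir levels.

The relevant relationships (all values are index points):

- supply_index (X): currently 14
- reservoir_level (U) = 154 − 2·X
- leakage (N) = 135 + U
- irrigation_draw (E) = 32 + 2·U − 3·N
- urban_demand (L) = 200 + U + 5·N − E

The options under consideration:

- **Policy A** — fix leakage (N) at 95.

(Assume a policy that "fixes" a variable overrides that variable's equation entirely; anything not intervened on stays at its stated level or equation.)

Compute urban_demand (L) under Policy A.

Policy A (N := 95):
  X = 14
  U = 154 − 2·14 = 126
  N = 95
  E = 32 + 2·126 − 3·95 = -1
  L = 200 + 126 + 5·95 − (-1) = 802

802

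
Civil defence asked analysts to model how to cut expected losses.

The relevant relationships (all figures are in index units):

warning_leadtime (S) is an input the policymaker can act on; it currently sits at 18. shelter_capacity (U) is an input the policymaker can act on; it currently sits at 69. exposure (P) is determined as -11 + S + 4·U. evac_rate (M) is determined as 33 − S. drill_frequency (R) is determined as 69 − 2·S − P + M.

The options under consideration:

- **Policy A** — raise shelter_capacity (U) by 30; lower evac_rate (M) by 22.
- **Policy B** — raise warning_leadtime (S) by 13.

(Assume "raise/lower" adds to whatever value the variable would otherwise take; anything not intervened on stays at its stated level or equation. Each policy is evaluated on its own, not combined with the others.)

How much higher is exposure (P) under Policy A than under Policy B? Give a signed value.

Policy A (U + 30, M − 22):
  S = 18
  U = 69 + 30 = 99
  P = -11 + 18 + 4·99 = 403
Policy B (S + 13):
  S = 18 + 13 = 31
  U = 69
  P = -11 + 31 + 4·69 = 296
P: 403 − 296 = 107

107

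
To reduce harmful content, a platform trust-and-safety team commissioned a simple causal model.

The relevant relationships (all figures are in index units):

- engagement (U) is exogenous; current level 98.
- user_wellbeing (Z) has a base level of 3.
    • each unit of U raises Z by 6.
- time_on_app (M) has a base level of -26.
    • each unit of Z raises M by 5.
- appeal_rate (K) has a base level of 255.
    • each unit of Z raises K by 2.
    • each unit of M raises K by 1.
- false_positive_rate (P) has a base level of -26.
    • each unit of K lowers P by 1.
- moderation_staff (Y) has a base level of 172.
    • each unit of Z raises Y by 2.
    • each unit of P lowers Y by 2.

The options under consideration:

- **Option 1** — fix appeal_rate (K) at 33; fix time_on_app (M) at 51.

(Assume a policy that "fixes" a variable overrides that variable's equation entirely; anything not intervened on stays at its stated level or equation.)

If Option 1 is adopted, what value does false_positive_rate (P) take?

Option 1 (K := 33, M := 51):
  U = 98
  Z = 3 + 6·98 = 591
  M = 51
  K = 33
  P = -26 − 33 = -59

-59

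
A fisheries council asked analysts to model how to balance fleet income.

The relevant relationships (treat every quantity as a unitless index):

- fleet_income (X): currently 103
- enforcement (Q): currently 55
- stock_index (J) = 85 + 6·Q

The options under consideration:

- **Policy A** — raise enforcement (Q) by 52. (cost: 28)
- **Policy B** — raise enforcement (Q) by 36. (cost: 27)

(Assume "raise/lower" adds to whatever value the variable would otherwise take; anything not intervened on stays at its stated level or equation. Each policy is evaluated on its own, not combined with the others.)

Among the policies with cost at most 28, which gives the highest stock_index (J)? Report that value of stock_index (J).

Policy A (Q + 52):
  Q = 55 + 52 = 107
  J = 85 + 6·107 = 727
Policy B (Q + 36):
  Q = 55 + 36 = 91
  J = 85 + 6·91 = 631
Comparing — Policy A: J=727, Policy B: J=631. Highest is 727 (Policy A).

727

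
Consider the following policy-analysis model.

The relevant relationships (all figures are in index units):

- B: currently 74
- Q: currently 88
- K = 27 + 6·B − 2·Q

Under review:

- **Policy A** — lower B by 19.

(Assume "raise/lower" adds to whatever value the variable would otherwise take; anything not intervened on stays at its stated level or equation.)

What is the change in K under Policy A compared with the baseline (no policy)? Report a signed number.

Baseline:
  B = 74
  Q = 88
  K = 27 + 6·74 − 2·88 = 295
Policy A (B − 19):
  B = 74 − 19 = 55
  Q = 88
  K = 27 + 6·55 − 2·88 = 181
Change in K: 181 − 295 = -114

-114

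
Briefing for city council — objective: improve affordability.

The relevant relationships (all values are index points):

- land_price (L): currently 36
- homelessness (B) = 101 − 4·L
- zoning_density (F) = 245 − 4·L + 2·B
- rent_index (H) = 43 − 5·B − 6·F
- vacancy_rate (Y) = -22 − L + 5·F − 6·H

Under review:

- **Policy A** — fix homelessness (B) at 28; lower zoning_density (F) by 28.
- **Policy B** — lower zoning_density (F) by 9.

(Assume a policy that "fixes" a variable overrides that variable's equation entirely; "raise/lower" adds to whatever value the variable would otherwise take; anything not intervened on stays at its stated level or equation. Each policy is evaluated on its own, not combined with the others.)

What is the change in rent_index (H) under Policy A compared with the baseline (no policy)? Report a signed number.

-1039

Baseline:
  L = 36
  B = 101 − 4·36 = -43
  F = 245 − 4·36 + 2·(-43) = 15
  H = 43 − 5·(-43) − 6·15 = 168
Policy A (B := 28, F − 28):
  L = 36
  B = 28
  F = 245 − 4·36 + 2·28 (−28 from intervention) = 129
  H = 43 − 5·28 − 6·129 = -871
Change in H: -871 − 168 = -1039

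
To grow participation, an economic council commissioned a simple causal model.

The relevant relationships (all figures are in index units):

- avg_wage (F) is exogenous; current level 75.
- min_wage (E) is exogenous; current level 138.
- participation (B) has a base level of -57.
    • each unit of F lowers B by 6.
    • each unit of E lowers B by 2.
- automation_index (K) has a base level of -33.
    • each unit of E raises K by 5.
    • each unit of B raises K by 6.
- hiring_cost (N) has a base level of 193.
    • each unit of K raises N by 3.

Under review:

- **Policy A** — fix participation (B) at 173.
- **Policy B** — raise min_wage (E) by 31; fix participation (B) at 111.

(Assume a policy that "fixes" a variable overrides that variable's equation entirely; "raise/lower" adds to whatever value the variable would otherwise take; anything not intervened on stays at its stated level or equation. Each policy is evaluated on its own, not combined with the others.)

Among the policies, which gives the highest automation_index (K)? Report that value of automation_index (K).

Policy A (B := 173):
  F = 75
  E = 138
  B = 173
  K = -33 + 5·138 + 6·173 = 1695
Policy B (E + 31, B := 111):
  F = 75
  E = 138 + 31 = 169
  B = 111
  K = -33 + 5·169 + 6·111 = 1478
Comparing — Policy A: K=1695, Policy B: K=1478. Highest is 1695 (Policy A).

1695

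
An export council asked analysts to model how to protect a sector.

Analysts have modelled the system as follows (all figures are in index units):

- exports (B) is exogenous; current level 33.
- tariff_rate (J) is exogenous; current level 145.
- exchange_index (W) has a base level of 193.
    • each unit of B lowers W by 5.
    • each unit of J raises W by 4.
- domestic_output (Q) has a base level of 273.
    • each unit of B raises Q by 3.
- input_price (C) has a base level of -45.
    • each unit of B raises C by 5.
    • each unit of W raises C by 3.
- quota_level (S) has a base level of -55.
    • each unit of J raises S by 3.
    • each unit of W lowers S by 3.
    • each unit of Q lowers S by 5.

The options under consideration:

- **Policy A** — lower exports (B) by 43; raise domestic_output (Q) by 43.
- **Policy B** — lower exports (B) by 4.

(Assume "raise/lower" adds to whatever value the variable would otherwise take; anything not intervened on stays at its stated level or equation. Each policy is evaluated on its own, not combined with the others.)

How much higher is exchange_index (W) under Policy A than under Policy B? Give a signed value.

195

Policy A (B − 43, Q + 43):
  B = 33 − 43 = -10
  J = 145
  W = 193 − 5·(-10) + 4·145 = 823
Policy B (B − 4):
  B = 33 − 4 = 29
  J = 145
  W = 193 − 5·29 + 4·145 = 628
W: 823 − 628 = 195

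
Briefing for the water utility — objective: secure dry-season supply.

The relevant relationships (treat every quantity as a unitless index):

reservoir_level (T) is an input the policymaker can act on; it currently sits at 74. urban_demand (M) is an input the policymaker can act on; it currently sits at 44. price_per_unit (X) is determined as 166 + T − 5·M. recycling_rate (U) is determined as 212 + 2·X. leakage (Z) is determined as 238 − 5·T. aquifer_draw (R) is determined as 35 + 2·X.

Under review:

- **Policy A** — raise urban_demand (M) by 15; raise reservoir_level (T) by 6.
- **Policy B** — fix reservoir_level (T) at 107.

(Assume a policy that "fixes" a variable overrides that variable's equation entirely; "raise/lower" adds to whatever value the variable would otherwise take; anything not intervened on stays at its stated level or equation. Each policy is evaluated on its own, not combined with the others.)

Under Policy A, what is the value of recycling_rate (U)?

114

Policy A (M + 15, T + 6):
  T = 74 + 6 = 80
  M = 44 + 15 = 59
  X = 166 + 80 − 5·59 = -49
  U = 212 + 2·(-49) = 114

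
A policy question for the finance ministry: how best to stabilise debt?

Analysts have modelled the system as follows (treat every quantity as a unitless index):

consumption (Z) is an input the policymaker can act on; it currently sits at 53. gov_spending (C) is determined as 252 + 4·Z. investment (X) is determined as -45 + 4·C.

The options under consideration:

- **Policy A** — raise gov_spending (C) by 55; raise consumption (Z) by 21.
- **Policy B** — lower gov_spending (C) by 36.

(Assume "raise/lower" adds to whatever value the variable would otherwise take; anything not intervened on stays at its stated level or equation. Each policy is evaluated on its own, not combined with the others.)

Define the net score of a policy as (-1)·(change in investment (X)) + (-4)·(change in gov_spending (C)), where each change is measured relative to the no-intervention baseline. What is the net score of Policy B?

Baseline:
  Z = 53
  C = 252 + 4·53 = 464
  X = -45 + 4·464 = 1811
Policy B (C − 36):
  Z = 53
  C = 252 + 4·53 (−36 from intervention) = 428
  X = -45 + 4·428 = 1667
ΔX = 1667 − 1811 = -144; ΔC = 428 − 464 = -36
Score = (-1)·(-144) + (-4)·(-36) = 288

288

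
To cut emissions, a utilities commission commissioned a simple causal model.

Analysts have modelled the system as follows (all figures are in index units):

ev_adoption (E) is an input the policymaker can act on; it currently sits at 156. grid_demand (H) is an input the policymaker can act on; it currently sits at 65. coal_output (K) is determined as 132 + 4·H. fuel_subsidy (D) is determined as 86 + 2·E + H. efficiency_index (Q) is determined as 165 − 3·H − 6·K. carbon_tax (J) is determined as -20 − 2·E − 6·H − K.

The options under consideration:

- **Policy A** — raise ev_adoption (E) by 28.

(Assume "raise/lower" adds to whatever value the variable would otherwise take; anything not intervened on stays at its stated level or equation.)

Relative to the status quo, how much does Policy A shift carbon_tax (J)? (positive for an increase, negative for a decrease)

Baseline:
  E = 156
  H = 65
  K = 132 + 4·65 = 392
  J = -20 − 2·156 − 6·65 − 392 = -1114
Policy A (E + 28):
  E = 156 + 28 = 184
  H = 65
  K = 132 + 4·65 = 392
  J = -20 − 2·184 − 6·65 − 392 = -1170
Change in J: -1170 − (-1114) = -56

-56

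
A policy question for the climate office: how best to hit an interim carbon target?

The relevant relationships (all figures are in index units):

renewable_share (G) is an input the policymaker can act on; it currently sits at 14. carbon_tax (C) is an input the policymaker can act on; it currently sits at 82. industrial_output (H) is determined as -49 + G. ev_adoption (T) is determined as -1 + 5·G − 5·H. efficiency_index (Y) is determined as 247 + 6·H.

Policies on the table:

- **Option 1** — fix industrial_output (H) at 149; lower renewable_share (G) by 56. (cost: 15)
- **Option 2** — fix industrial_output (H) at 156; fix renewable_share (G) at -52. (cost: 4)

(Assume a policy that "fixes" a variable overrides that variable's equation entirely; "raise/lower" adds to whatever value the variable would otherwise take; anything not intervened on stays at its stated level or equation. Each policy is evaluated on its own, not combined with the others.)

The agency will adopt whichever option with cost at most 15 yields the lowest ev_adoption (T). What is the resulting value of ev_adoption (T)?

Option 1 (H := 149, G − 56):
  G = 14 − 56 = -42
  H = 149
  T = -1 + 5·(-42) − 5·149 = -956
Option 2 (H := 156, G := -52):
  G = -52
  H = 156
  T = -1 + 5·(-52) − 5·156 = -1041
Comparing — Option 1: T=-956, Option 2: T=-1041. Lowest is -1041 (Option 2).

-1041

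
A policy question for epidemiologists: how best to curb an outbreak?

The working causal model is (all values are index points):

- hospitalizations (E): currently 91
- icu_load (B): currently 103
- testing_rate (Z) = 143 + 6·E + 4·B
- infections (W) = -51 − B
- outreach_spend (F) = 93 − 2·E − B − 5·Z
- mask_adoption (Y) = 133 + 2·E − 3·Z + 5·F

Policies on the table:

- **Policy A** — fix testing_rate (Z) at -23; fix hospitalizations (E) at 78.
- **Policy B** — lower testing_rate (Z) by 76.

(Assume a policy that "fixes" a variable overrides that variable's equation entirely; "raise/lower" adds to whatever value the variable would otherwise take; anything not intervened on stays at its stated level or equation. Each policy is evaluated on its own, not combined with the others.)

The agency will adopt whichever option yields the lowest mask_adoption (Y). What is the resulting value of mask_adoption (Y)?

-29345

Policy A (Z := -23, E := 78):
  E = 78
  B = 103
  Z = -23
  F = 93 − 2·78 − 103 − 5·(-23) = -51
  Y = 133 + 2·78 − 3·(-23) + 5·(-51) = 103
Policy B (Z − 76):
  E = 91
  B = 103
  Z = 143 + 6·91 + 4·103 (−76 from intervention) = 1025
  F = 93 − 2·91 − 103 − 5·1025 = -5317
  Y = 133 + 2·91 − 3·1025 + 5·(-5317) = -29345
Comparing — Policy A: Y=103, Policy B: Y=-29345. Lowest is -29345 (Policy B).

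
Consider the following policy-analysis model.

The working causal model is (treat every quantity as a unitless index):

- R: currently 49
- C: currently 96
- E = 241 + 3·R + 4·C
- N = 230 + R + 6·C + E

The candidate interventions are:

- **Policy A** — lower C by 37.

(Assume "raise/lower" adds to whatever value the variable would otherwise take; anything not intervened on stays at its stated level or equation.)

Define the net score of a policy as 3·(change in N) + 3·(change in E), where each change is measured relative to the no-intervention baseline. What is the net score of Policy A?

-1554

Baseline:
  R = 49
  C = 96
  E = 241 + 3·49 + 4·96 = 772
  N = 230 + 49 + 6·96 + 772 = 1627
Policy A (C − 37):
  R = 49
  C = 96 − 37 = 59
  E = 241 + 3·49 + 4·59 = 624
  N = 230 + 49 + 6·59 + 624 = 1257
ΔN = 1257 − 1627 = -370; ΔE = 624 − 772 = -148
Score = 3·(-370) + 3·(-148) = -1554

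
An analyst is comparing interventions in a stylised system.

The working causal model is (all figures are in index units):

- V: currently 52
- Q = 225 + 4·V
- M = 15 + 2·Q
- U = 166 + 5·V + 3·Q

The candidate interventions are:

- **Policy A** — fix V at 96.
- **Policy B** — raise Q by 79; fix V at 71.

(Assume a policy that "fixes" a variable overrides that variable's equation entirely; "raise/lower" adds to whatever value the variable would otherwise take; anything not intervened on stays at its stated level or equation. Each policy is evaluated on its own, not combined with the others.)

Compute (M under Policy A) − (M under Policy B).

42

Policy A (V := 96):
  V = 96
  Q = 225 + 4·96 = 609
  M = 15 + 2·609 = 1233
Policy B (Q + 79, V := 71):
  V = 71
  Q = 225 + 4·71 (+79 from intervention) = 588
  M = 15 + 2·588 = 1191
M: 1233 − 1191 = 42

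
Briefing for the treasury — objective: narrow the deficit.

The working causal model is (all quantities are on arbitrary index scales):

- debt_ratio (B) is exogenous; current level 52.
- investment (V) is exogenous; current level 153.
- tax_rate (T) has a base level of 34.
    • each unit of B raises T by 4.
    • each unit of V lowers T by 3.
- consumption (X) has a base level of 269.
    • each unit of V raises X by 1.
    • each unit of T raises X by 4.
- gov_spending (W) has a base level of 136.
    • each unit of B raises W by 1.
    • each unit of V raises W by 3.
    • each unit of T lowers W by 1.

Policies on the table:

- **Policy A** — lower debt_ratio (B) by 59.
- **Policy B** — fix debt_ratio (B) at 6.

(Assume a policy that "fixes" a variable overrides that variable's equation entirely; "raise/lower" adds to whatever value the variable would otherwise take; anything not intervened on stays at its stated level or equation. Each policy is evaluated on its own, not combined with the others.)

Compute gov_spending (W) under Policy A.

1041

Policy A (B − 59):
  B = 52 − 59 = -7
  V = 153
  T = 34 + 4·(-7) − 3·153 = -453
  W = 136 + (-7) + 3·153 − (-453) = 1041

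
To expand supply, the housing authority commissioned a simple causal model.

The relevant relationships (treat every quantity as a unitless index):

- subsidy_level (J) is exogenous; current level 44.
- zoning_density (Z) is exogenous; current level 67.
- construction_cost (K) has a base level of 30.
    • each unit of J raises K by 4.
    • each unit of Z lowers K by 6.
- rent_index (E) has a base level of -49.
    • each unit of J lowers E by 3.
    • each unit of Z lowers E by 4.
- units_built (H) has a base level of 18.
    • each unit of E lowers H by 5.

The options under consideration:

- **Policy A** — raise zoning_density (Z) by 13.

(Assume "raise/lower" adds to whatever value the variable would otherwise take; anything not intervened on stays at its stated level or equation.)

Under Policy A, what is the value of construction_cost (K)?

-274

Policy A (Z + 13):
  J = 44
  Z = 67 + 13 = 80
  K = 30 + 4·44 − 6·80 = -274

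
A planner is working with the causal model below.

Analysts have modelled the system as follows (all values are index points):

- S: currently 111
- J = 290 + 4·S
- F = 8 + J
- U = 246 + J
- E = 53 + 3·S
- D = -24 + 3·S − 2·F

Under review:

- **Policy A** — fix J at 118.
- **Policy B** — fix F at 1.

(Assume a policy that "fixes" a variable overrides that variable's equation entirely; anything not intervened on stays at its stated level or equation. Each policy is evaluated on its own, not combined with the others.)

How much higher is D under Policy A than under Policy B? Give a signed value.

Policy A (J := 118):
  S = 111
  J = 118
  F = 8 + 118 = 126
  D = -24 + 3·111 − 2·126 = 57
Policy B (F := 1):
  S = 111
  J = 290 + 4·111 = 734
  F = 1
  D = -24 + 3·111 − 2·1 = 307
D: 57 − 307 = -250

-250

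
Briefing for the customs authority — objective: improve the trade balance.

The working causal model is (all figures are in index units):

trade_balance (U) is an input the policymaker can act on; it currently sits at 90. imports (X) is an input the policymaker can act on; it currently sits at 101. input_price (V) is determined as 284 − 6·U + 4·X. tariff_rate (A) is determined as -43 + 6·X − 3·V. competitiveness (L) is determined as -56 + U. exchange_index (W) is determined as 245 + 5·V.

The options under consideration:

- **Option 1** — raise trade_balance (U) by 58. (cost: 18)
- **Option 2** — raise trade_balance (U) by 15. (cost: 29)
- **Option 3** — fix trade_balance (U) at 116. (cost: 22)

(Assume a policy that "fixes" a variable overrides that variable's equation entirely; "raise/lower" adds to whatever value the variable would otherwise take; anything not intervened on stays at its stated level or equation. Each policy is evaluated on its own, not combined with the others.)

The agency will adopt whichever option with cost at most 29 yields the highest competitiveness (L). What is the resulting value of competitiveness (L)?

Option 1 (U + 58):
  U = 90 + 58 = 148
  L = -56 + 148 = 92
Option 2 (U + 15):
  U = 90 + 15 = 105
  L = -56 + 105 = 49
Option 3 (U := 116):
  U = 116
  L = -56 + 116 = 60
Comparing — Option 1: L=92, Option 2: L=49, Option 3: L=60. Highest is 92 (Option 1).

92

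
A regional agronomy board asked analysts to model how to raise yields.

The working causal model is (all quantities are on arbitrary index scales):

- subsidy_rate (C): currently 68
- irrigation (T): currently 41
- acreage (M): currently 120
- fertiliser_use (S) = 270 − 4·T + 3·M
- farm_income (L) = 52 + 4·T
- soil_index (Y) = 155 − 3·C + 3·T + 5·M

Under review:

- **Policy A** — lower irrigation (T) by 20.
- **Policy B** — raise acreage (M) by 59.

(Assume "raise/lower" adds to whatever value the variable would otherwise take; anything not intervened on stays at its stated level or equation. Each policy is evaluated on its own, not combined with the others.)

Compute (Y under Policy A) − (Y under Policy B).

Policy A (T − 20):
  C = 68
  T = 41 − 20 = 21
  M = 120
  Y = 155 − 3·68 + 3·21 + 5·120 = 614
Policy B (M + 59):
  C = 68
  T = 41
  M = 120 + 59 = 179
  Y = 155 − 3·68 + 3·41 + 5·179 = 969
Y: 614 − 969 = -355

-355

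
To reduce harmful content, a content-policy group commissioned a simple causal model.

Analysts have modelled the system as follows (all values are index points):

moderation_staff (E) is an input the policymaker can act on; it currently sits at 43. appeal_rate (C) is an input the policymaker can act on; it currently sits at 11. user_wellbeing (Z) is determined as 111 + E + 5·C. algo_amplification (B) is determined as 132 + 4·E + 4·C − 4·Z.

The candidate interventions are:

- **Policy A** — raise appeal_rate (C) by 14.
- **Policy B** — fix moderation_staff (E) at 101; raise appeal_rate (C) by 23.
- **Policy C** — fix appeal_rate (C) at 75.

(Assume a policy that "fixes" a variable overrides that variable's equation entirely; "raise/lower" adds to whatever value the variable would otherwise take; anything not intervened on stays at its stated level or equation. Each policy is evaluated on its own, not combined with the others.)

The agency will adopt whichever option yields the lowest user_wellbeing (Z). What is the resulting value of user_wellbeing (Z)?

Policy A (C + 14):
  E = 43
  C = 11 + 14 = 25
  Z = 111 + 43 + 5·25 = 279
Policy B (E := 101, C + 23):
  E = 101
  C = 11 + 23 = 34
  Z = 111 + 101 + 5·34 = 382
Policy C (C := 75):
  E = 43
  C = 75
  Z = 111 + 43 + 5·75 = 529
Comparing — Policy A: Z=279, Policy B: Z=382, Policy C: Z=529. Lowest is 279 (Policy A).

279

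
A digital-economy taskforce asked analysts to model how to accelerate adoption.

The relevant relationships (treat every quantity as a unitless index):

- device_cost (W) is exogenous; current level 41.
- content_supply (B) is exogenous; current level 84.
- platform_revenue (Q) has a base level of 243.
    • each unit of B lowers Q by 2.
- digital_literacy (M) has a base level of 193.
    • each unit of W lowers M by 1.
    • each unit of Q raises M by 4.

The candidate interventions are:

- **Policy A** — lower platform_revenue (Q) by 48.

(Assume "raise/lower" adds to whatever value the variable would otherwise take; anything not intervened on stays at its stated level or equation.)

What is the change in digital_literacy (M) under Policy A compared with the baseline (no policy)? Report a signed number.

Baseline:
  W = 41
  B = 84
  Q = 243 − 2·84 = 75
  M = 193 − 41 + 4·75 = 452
Policy A (Q − 48):
  W = 41
  B = 84
  Q = 243 − 2·84 (−48 from intervention) = 27
  M = 193 − 41 + 4·27 = 260
Change in M: 260 − 452 = -192

-192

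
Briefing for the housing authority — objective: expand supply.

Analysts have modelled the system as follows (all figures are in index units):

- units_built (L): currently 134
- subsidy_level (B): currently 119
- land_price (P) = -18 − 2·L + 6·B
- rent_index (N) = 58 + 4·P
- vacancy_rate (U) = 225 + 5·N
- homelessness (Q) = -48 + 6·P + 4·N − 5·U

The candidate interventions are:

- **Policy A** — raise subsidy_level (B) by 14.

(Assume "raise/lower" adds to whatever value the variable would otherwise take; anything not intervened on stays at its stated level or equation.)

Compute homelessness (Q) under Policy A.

Policy A (B + 14):
  L = 134
  B = 119 + 14 = 133
  P = -18 − 2·134 + 6·133 = 512
  N = 58 + 4·512 = 2106
  U = 225 + 5·2106 = 10755
  Q = -48 + 6·512 + 4·2106 − 5·10755 = -42327

-42327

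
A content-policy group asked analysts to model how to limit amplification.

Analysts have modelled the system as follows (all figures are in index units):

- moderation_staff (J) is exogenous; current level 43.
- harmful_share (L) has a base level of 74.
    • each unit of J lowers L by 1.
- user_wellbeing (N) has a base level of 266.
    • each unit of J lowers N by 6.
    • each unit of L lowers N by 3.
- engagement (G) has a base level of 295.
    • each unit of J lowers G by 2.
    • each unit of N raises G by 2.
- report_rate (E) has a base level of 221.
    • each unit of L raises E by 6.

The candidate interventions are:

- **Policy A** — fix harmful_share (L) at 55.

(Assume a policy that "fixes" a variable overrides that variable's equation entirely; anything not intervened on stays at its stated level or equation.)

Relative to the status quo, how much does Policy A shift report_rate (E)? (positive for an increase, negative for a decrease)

144

Baseline:
  J = 43
  L = 74 − 43 = 31
  E = 221 + 6·31 = 407
Policy A (L := 55):
  J = 43
  L = 55
  E = 221 + 6·55 = 551
Change in E: 551 − 407 = 144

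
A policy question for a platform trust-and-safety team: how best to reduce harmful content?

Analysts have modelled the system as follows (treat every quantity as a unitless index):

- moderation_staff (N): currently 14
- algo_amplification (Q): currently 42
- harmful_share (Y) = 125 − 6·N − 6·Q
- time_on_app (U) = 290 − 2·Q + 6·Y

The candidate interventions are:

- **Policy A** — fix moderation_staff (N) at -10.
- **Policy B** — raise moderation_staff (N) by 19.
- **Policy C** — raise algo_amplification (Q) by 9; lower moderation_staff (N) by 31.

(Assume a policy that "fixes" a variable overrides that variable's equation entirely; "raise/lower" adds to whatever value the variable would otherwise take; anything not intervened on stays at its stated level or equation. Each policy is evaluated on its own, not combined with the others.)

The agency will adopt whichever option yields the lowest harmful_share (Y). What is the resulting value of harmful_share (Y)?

-325

Policy A (N := -10):
  N = -10
  Q = 42
  Y = 125 − 6·(-10) − 6·42 = -67
Policy B (N + 19):
  N = 14 + 19 = 33
  Q = 42
  Y = 125 − 6·33 − 6·42 = -325
Policy C (Q + 9, N − 31):
  N = 14 − 31 = -17
  Q = 42 + 9 = 51
  Y = 125 − 6·(-17) − 6·51 = -79
Comparing — Policy A: Y=-67, Policy B: Y=-325, Policy C: Y=-79. Lowest is -325 (Policy B).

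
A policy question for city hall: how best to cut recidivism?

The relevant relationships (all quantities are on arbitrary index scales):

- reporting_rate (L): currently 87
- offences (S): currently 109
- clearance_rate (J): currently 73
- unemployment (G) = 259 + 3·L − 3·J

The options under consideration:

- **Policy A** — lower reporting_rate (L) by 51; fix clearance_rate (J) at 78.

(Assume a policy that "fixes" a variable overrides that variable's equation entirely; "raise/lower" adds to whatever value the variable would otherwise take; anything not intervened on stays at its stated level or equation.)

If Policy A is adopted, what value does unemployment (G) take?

133

Policy A (L − 51, J := 78):
  L = 87 − 51 = 36
  J = 78
  G = 259 + 3·36 − 3·78 = 133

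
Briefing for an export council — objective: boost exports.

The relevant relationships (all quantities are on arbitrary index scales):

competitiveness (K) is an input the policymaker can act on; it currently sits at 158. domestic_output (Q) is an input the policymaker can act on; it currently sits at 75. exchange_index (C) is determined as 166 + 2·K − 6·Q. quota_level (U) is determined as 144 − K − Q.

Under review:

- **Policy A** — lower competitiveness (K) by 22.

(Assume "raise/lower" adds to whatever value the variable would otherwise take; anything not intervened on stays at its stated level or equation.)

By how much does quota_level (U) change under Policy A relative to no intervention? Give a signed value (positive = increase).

22

Baseline:
  K = 158
  Q = 75
  U = 144 − 158 − 75 = -89
Policy A (K − 22):
  K = 158 − 22 = 136
  Q = 75
  U = 144 − 136 − 75 = -67
Change in U: -67 − (-89) = 22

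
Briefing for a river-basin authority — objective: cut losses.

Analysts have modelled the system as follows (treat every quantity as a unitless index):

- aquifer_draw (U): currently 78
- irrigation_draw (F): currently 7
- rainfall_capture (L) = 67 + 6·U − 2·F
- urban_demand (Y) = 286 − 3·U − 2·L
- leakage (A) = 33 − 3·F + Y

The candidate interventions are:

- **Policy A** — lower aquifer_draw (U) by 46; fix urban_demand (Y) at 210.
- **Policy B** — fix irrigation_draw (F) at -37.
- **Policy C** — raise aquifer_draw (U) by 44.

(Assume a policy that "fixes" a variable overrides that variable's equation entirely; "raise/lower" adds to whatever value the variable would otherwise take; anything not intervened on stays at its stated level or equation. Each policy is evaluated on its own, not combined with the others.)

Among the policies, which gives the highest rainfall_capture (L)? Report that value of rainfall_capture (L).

785

Policy A (U − 46, Y := 210):
  U = 78 − 46 = 32
  F = 7
  L = 67 + 6·32 − 2·7 = 245
Policy B (F := -37):
  U = 78
  F = -37
  L = 67 + 6·78 − 2·(-37) = 609
Policy C (U + 44):
  U = 78 + 44 = 122
  F = 7
  L = 67 + 6·122 − 2·7 = 785
Comparing — Policy A: L=245, Policy B: L=609, Policy C: L=785. Highest is 785 (Policy C).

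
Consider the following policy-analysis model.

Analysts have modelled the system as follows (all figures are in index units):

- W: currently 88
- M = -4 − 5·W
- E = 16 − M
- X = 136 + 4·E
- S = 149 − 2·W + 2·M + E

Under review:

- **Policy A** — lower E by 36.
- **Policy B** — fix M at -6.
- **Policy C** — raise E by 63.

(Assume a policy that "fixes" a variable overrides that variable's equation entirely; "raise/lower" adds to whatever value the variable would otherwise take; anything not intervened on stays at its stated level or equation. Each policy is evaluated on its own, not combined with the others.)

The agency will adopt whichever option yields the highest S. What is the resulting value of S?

Policy A (E − 36):
  W = 88
  M = -4 − 5·88 = -444
  E = 16 − (-444) (−36 from intervention) = 424
  S = 149 − 2·88 + 2·(-444) + 424 = -491
Policy B (M := -6):
  W = 88
  M = -6
  E = 16 − (-6) = 22
  S = 149 − 2·88 + 2·(-6) + 22 = -17
Policy C (E + 63):
  W = 88
  M = -4 − 5·88 = -444
  E = 16 − (-444) (+63 from intervention) = 523
  S = 149 − 2·88 + 2·(-444) + 523 = -392
Comparing — Policy A: S=-491, Policy B: S=-17, Policy C: S=-392. Highest is -17 (Policy B).

-17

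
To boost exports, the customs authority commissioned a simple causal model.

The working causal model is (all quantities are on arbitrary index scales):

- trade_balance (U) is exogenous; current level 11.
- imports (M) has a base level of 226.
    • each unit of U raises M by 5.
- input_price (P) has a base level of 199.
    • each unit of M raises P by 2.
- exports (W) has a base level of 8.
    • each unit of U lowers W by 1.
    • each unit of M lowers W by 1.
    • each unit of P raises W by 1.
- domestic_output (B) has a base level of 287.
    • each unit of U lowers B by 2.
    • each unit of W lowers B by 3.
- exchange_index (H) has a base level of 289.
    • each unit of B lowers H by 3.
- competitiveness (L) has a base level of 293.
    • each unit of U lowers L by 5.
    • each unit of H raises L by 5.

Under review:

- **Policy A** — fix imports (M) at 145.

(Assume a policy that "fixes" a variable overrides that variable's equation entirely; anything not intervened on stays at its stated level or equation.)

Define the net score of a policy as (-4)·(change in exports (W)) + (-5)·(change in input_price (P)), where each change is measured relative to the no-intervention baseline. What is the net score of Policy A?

1904

Baseline:
  U = 11
  M = 226 + 5·11 = 281
  P = 199 + 2·281 = 761
  W = 8 − 11 − 281 + 761 = 477
Policy A (M := 145):
  U = 11
  M = 145
  P = 199 + 2·145 = 489
  W = 8 − 11 − 145 + 489 = 341
ΔW = 341 − 477 = -136; ΔP = 489 − 761 = -272
Score = (-4)·(-136) + (-5)·(-272) = 1904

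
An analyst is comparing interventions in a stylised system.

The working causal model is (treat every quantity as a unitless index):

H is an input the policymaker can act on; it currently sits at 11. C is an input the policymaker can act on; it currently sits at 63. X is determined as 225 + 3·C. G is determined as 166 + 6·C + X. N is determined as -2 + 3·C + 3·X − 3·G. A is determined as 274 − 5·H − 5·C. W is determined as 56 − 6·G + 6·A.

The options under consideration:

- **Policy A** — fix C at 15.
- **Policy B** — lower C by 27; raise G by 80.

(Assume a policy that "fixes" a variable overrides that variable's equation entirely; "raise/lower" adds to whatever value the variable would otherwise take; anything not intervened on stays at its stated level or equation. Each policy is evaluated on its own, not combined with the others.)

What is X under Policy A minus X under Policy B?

-63

Policy A (C := 15):
  C = 15
  X = 225 + 3·15 = 270
Policy B (C − 27, G + 80):
  C = 63 − 27 = 36
  X = 225 + 3·36 = 333
X: 270 − 333 = -63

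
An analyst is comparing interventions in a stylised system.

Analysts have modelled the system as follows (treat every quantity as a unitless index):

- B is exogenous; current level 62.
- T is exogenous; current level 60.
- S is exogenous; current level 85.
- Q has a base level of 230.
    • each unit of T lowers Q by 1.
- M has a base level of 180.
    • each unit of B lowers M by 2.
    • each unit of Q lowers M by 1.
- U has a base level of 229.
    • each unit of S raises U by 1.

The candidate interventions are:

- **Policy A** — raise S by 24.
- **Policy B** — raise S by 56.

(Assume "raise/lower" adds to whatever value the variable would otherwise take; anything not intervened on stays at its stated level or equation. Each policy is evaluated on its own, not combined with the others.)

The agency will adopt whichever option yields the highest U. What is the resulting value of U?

370

Policy A (S + 24):
  S = 85 + 24 = 109
  U = 229 + 109 = 338
Policy B (S + 56):
  S = 85 + 56 = 141
  U = 229 + 141 = 370
Comparing — Policy A: U=338, Policy B: U=370. Highest is 370 (Policy B).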